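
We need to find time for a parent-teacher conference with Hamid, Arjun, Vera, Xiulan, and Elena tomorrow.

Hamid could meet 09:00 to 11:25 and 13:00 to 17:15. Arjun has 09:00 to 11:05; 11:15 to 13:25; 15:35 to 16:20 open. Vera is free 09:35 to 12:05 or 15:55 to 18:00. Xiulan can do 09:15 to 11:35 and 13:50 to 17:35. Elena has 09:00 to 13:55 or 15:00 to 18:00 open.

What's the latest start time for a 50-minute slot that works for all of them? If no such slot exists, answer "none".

10:15

Hamid ∩ Arjun: 09:00-11:05, 11:15-11:25, 13:00-13:25, 15:35-16:20.
Hamid ∩ Arjun ∩ Vera: 09:35-11:05, 11:15-11:25, 15:55-16:20.
Hamid ∩ Arjun ∩ Vera ∩ Xiulan: 09:35-11:05, 11:15-11:25, 15:55-16:20.
Hamid ∩ Arjun ∩ Vera ∩ Xiulan ∩ Elena: 09:35-11:05, 11:15-11:25, 15:55-16:20.
The last common window of at least 50 minutes is 09:35-11:05; a 50-minute meeting can start as late as 10:15 and still end by 11:05.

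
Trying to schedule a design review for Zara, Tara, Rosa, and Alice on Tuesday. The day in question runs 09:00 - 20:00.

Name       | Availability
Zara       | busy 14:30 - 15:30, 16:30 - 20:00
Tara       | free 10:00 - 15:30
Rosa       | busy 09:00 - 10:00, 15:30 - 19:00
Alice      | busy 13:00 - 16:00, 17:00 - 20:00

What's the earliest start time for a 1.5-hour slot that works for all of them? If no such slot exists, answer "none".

Zara free: 09:00-14:30, 15:30-16:30 (invert busy blocks within the working day).
Tara free: 10:00-15:30.
Rosa free: 10:00-15:30, 19:00-20:00 (invert busy blocks within the working day).
Alice free: 09:00-13:00, 16:00-17:00 (invert busy blocks within the working day).
Zara ∩ Tara: 10:00-14:30.
Zara ∩ Tara ∩ Rosa: 10:00-14:30.
Zara ∩ Tara ∩ Rosa ∩ Alice: 10:00-13:00.
The first common window of at least 90 minutes is 10:00-13:00, so the earliest start is 10:00.

10:00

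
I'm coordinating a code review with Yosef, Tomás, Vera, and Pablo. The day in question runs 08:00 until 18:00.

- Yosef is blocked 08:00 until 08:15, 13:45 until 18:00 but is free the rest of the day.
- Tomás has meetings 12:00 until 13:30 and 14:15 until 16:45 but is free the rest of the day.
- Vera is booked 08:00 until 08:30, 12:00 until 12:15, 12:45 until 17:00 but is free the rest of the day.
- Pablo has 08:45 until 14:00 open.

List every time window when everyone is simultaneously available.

08:45-12:00

Yosef free: 08:15-13:45 (invert busy blocks within the working day).
Tomás free: 08:00-12:00, 13:30-14:15, 16:45-18:00 (invert busy blocks within the working day).
Vera free: 08:30-12:00, 12:15-12:45, 17:00-18:00 (invert busy blocks within the working day).
Pablo free: 08:45-14:00.
Yosef ∩ Tomás: 08:15-12:00, 13:30-13:45.
Yosef ∩ Tomás ∩ Vera: 08:30-12:00.
Yosef ∩ Tomás ∩ Vera ∩ Pablo: 08:45-12:00.
Those are the intersection windows.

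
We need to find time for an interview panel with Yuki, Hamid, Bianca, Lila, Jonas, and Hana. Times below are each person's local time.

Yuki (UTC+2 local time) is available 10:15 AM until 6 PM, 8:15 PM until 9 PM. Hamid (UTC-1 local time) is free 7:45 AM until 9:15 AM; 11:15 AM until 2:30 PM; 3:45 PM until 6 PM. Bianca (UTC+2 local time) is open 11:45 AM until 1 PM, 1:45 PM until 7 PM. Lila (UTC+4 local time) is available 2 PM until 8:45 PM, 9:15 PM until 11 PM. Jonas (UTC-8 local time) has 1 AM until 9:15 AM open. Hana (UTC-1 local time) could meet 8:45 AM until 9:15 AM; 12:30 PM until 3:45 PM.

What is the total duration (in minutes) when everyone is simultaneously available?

135

Yuki in UTC: 08:15-16:00, 18:15-19:00 (subtract 2h to convert from UTC+2).
Hamid in UTC: 08:45-10:15, 12:15-15:30, 16:45-19:00 (add 1h to convert from UTC-1).
Bianca in UTC: 09:45-11:00, 11:45-17:00 (subtract 2h to convert from UTC+2).
Lila in UTC: 10:00-16:45, 17:15-19:00 (subtract 4h to convert from UTC+4).
Jonas in UTC: 09:00-17:15 (add 8h to convert from UTC-8).
Hana in UTC: 09:45-10:15, 13:30-16:45 (add 1h to convert from UTC-1).
Yuki ∩ Hamid: 08:45-10:15, 12:15-15:30, 18:15-19:00.
Yuki ∩ Hamid ∩ Bianca: 09:45-10:15, 12:15-15:30.
Yuki ∩ Hamid ∩ Bianca ∩ Lila: 10:00-10:15, 12:15-15:30.
Yuki ∩ Hamid ∩ Bianca ∩ Lila ∩ Jonas: 10:00-10:15, 12:15-15:30.
Yuki ∩ Hamid ∩ Bianca ∩ Lila ∩ Jonas ∩ Hana: 10:00-10:15, 13:30-15:30.
Summing the common windows: 15 + 120 = 135 minutes.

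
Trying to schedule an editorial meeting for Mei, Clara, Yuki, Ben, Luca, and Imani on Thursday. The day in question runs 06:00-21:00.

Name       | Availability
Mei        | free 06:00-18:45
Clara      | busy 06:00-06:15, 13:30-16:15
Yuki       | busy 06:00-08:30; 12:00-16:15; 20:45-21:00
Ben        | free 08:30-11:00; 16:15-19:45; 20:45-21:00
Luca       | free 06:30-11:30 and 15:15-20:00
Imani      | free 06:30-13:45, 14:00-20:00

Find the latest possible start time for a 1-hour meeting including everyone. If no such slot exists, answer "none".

17:45

Mei free: 06:00-18:45.
Clara free: 06:15-13:30, 16:15-21:00 (invert busy blocks within the working day).
Yuki free: 08:30-12:00, 16:15-20:45 (invert busy blocks within the working day).
Ben free: 08:30-11:00, 16:15-19:45, 20:45-21:00.
Luca free: 06:30-11:30, 15:15-20:00.
Imani free: 06:30-13:45, 14:00-20:00.
Mei ∩ Clara: 06:15-13:30, 16:15-18:45.
Mei ∩ Clara ∩ Yuki: 08:30-12:00, 16:15-18:45.
Mei ∩ Clara ∩ Yuki ∩ Ben: 08:30-11:00, 16:15-18:45.
Mei ∩ Clara ∩ Yuki ∩ Ben ∩ Luca: 08:30-11:00, 16:15-18:45.
Mei ∩ Clara ∩ Yuki ∩ Ben ∩ Luca ∩ Imani: 08:30-11:00, 16:15-18:45.
Those are the intersection windows.
The last common window of at least 60 minutes is 16:15-18:45; a 60-minute meeting can start as late as 17:45 and still end by 18:45.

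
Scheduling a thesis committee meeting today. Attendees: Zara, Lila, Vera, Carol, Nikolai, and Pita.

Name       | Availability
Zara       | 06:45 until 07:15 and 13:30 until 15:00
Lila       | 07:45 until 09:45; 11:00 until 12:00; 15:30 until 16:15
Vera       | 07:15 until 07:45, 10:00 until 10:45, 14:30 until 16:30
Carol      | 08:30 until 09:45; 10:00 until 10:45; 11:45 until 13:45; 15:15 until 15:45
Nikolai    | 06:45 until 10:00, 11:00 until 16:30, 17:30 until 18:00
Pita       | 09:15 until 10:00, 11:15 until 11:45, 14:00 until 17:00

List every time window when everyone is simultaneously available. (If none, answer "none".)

none

Zara ∩ Lila: ∅.
Zara ∩ Lila ∩ Vera: ∅.
Zara ∩ Lila ∩ Vera ∩ Carol: ∅.
Zara ∩ Lila ∩ Vera ∩ Carol ∩ Nikolai: ∅.
Zara ∩ Lila ∩ Vera ∩ Carol ∩ Nikolai ∩ Pita: ∅.
There is no time when everyone is free.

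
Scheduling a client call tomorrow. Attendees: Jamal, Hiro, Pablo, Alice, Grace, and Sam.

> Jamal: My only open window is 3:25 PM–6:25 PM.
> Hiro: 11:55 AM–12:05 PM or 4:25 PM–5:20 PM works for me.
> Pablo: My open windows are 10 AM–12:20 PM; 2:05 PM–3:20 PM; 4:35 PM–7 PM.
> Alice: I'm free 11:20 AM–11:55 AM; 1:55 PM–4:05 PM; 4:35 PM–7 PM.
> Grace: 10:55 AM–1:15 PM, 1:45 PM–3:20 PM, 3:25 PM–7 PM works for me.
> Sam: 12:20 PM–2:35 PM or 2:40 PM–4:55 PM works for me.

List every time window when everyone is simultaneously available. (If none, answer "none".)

Jamal ∩ Hiro: 16:25-17:20.
Jamal ∩ Hiro ∩ Pablo: 16:35-17:20.
Jamal ∩ Hiro ∩ Pablo ∩ Alice: 16:35-17:20.
Jamal ∩ Hiro ∩ Pablo ∩ Alice ∩ Grace: 16:35-17:20.
Jamal ∩ Hiro ∩ Pablo ∩ Alice ∩ Grace ∩ Sam: 16:35-16:55.

16:35-16:55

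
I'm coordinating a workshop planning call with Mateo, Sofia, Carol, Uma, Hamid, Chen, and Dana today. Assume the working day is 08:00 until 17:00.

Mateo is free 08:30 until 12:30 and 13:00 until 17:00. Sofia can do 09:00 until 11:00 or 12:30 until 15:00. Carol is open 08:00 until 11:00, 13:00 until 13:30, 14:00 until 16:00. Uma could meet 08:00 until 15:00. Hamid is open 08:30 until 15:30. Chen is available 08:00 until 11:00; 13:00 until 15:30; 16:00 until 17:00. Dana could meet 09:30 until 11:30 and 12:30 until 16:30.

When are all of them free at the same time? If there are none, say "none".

09:30-11:00, 13:00-13:30, 14:00-15:00

Mateo ∩ Sofia: 09:00-11:00, 13:00-15:00.
Mateo ∩ Sofia ∩ Carol: 09:00-11:00, 13:00-13:30, 14:00-15:00.
Mateo ∩ Sofia ∩ Carol ∩ Uma: 09:00-11:00, 13:00-13:30, 14:00-15:00.
Mateo ∩ Sofia ∩ Carol ∩ Uma ∩ Hamid: 09:00-11:00, 13:00-13:30, 14:00-15:00.
Mateo ∩ Sofia ∩ Carol ∩ Uma ∩ Hamid ∩ Chen: 09:00-11:00, 13:00-13:30, 14:00-15:00.
Mateo ∩ Sofia ∩ Carol ∩ Uma ∩ Hamid ∩ Chen ∩ Dana: 09:30-11:00, 13:00-13:30, 14:00-15:00.
So the common availability across everyone is 09:30-11:00, 13:00-13:30, 14:00-15:00.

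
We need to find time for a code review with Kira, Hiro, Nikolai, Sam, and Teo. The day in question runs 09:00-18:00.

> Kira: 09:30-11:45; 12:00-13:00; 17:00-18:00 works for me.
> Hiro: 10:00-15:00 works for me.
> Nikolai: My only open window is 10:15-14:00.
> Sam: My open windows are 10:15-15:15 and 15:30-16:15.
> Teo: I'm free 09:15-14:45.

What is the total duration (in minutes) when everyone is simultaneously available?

150

Kira ∩ Hiro: 10:00-11:45, 12:00-13:00.
Kira ∩ Hiro ∩ Nikolai: 10:15-11:45, 12:00-13:00.
Kira ∩ Hiro ∩ Nikolai ∩ Sam: 10:15-11:45, 12:00-13:00.
Kira ∩ Hiro ∩ Nikolai ∩ Sam ∩ Teo: 10:15-11:45, 12:00-13:00.
So the common availability across everyone is 10:15-11:45, 12:00-13:00.
Summing the common windows: 90 + 60 = 150 minutes.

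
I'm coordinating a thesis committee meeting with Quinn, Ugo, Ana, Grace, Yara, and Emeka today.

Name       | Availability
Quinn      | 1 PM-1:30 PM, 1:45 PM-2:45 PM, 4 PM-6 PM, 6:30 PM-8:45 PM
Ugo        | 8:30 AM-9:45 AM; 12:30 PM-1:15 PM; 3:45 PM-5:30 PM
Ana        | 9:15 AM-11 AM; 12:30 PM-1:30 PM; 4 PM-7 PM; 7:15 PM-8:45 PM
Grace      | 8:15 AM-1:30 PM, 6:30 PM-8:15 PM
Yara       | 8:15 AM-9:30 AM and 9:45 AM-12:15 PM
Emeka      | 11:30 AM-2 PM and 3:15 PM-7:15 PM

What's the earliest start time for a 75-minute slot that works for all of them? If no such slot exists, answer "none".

none

Quinn ∩ Ugo: 13:00-13:15, 16:00-17:30.
Quinn ∩ Ugo ∩ Ana: 13:00-13:15, 16:00-17:30.
Quinn ∩ Ugo ∩ Ana ∩ Grace: 13:00-13:15.
Quinn ∩ Ugo ∩ Ana ∩ Grace ∩ Yara: ∅.
Quinn ∩ Ugo ∩ Ana ∩ Grace ∩ Yara ∩ Emeka: ∅.
There is no time when everyone is free.
No common window is at least 75 minutes long.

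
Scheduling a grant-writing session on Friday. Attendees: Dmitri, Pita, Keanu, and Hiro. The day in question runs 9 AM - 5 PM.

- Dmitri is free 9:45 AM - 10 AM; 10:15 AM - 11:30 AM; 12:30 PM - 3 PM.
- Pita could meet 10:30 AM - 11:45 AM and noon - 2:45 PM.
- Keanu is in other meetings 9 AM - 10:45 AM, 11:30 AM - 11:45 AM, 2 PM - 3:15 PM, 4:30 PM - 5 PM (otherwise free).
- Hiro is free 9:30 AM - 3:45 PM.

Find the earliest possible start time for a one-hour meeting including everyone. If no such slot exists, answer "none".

Dmitri free: 09:45-10:00, 10:15-11:30, 12:30-15:00.
Pita free: 10:30-11:45, 12:00-14:45.
Keanu free: 10:45-11:30, 11:45-14:00, 15:15-16:30 (invert busy blocks within the working day).
Hiro free: 09:30-15:45.
Dmitri ∩ Pita: 10:30-11:30, 12:30-14:45.
Dmitri ∩ Pita ∩ Keanu: 10:45-11:30, 12:30-14:00.
Dmitri ∩ Pita ∩ Keanu ∩ Hiro: 10:45-11:30, 12:30-14:00.
So the common availability across everyone is 10:45-11:30, 12:30-14:00.
The first common window of at least 60 minutes is 12:30-14:00, so the earliest start is 12:30.

12:30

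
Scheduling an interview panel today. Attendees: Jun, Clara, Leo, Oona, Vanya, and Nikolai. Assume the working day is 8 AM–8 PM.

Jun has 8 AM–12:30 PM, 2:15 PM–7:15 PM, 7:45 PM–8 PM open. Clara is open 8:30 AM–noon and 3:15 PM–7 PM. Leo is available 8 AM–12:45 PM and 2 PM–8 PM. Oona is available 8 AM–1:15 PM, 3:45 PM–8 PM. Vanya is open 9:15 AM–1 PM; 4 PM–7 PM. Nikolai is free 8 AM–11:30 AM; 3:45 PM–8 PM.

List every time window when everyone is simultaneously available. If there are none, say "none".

Jun ∩ Clara: 08:30-12:00, 15:15-19:00.
Jun ∩ Clara ∩ Leo: 08:30-12:00, 15:15-19:00.
Jun ∩ Clara ∩ Leo ∩ Oona: 08:30-12:00, 15:45-19:00.
Jun ∩ Clara ∩ Leo ∩ Oona ∩ Vanya: 09:15-12:00, 16:00-19:00.
Jun ∩ Clara ∩ Leo ∩ Oona ∩ Vanya ∩ Nikolai: 09:15-11:30, 16:00-19:00.

09:15-11:30, 16:00-19:00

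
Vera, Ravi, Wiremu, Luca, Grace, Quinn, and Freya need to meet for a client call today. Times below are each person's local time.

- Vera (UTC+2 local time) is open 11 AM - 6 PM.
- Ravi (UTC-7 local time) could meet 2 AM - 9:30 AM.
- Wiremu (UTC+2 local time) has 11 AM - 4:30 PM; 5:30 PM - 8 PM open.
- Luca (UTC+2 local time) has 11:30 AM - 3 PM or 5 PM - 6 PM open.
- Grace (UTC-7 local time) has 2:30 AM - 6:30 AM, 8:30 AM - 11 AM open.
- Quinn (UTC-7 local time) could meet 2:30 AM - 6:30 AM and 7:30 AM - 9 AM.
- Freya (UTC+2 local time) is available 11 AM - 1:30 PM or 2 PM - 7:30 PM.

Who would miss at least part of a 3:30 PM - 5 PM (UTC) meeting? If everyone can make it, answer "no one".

Vera in UTC: 09:00-16:00 (subtract 2h to convert from UTC+2).
Ravi in UTC: 09:00-16:30 (add 7h to convert from UTC-7).
Wiremu in UTC: 09:00-14:30, 15:30-18:00 (subtract 2h to convert from UTC+2).
Luca in UTC: 09:30-13:00, 15:00-16:00 (subtract 2h to convert from UTC+2).
Grace in UTC: 09:30-13:30, 15:30-18:00 (add 7h to convert from UTC-7).
Quinn in UTC: 09:30-13:30, 14:30-16:00 (add 7h to convert from UTC-7).
Freya in UTC: 09:00-11:30, 12:00-17:30 (subtract 2h to convert from UTC+2).
Vera: not fully free for 15:30-17:00. Ravi: not fully free for 15:30-17:00. Wiremu: free for 15:30-17:00. Luca: not fully free for 15:30-17:00. Grace: free for 15:30-17:00. Quinn: not fully free for 15:30-17:00. Freya: free for 15:30-17:00.

Luca, Quinn, Ravi, Vera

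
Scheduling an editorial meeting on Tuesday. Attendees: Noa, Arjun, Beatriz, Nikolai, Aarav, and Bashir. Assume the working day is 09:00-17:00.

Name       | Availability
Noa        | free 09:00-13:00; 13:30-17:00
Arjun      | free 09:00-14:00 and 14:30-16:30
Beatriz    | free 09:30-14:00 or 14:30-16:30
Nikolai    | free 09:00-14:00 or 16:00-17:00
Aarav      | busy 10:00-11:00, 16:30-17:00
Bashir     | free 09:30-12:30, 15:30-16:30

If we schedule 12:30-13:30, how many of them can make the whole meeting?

Noa free: 09:00-13:00, 13:30-17:00.
Arjun free: 09:00-14:00, 14:30-16:30.
Beatriz free: 09:30-14:00, 14:30-16:30.
Nikolai free: 09:00-14:00, 16:00-17:00.
Aarav free: 09:00-10:00, 11:00-16:30 (invert busy blocks within the working day).
Bashir free: 09:30-12:30, 15:30-16:30.
Arjun, Beatriz, Nikolai, and Aarav can make the full 12:30-13:30 slot — that's 4.

4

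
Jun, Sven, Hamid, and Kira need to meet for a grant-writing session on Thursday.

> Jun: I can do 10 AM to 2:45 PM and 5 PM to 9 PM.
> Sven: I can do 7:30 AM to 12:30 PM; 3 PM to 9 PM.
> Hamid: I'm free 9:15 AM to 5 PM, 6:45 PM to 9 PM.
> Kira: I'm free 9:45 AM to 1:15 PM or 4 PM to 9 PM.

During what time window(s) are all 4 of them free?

10:00-12:30, 18:45-21:00

Jun ∩ Sven: 10:00-12:30, 17:00-21:00.
Jun ∩ Sven ∩ Hamid: 10:00-12:30, 18:45-21:00.
Jun ∩ Sven ∩ Hamid ∩ Kira: 10:00-12:30, 18:45-21:00.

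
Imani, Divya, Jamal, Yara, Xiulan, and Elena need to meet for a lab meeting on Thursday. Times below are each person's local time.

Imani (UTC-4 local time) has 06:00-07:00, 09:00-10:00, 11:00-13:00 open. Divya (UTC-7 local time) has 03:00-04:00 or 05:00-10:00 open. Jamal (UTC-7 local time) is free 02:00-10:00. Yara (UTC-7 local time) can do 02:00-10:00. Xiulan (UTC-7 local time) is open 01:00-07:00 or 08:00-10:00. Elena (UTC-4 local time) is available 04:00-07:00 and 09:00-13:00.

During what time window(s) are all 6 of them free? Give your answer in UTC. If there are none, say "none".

10:00-11:00, 13:00-14:00, 15:00-17:00

Imani in UTC: 10:00-11:00, 13:00-14:00, 15:00-17:00 (add 4h to convert from UTC-4).
Divya in UTC: 10:00-11:00, 12:00-17:00 (add 7h to convert from UTC-7).
Jamal in UTC: 09:00-17:00 (add 7h to convert from UTC-7).
Yara in UTC: 09:00-17:00 (add 7h to convert from UTC-7).
Xiulan in UTC: 08:00-14:00, 15:00-17:00 (add 7h to convert from UTC-7).
Elena in UTC: 08:00-11:00, 13:00-17:00 (add 4h to convert from UTC-4).
Imani ∩ Divya: 10:00-11:00, 13:00-14:00, 15:00-17:00.
Imani ∩ Divya ∩ Jamal: 10:00-11:00, 13:00-14:00, 15:00-17:00.
Imani ∩ Divya ∩ Jamal ∩ Yara: 10:00-11:00, 13:00-14:00, 15:00-17:00.
Imani ∩ Divya ∩ Jamal ∩ Yara ∩ Xiulan: 10:00-11:00, 13:00-14:00, 15:00-17:00.
Imani ∩ Divya ∩ Jamal ∩ Yara ∩ Xiulan ∩ Elena: 10:00-11:00, 13:00-14:00, 15:00-17:00.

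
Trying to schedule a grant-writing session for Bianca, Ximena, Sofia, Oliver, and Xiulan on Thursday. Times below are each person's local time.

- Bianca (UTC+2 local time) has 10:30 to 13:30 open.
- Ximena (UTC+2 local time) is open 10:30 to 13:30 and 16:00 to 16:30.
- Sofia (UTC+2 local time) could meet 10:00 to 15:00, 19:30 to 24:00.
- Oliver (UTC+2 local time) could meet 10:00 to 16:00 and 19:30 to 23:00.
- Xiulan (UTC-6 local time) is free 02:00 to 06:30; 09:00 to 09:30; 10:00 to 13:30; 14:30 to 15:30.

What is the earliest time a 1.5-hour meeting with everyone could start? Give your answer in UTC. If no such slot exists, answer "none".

08:30

Bianca in UTC: 08:30-11:30 (subtract 2h to convert from UTC+2).
Ximena in UTC: 08:30-11:30, 14:00-14:30 (subtract 2h to convert from UTC+2).
Sofia in UTC: 08:00-13:00, 17:30-22:00 (subtract 2h to convert from UTC+2).
Oliver in UTC: 08:00-14:00, 17:30-21:00 (subtract 2h to convert from UTC+2).
Xiulan in UTC: 08:00-12:30, 15:00-15:30, 16:00-19:30, 20:30-21:30 (add 6h to convert from UTC-6).
Bianca ∩ Ximena: 08:30-11:30.
Bianca ∩ Ximena ∩ Sofia: 08:30-11:30.
Bianca ∩ Ximena ∩ Sofia ∩ Oliver: 08:30-11:30.
Bianca ∩ Ximena ∩ Sofia ∩ Oliver ∩ Xiulan: 08:30-11:30.
The first common window of at least 90 minutes is 08:30-11:30, so the earliest start is 08:30.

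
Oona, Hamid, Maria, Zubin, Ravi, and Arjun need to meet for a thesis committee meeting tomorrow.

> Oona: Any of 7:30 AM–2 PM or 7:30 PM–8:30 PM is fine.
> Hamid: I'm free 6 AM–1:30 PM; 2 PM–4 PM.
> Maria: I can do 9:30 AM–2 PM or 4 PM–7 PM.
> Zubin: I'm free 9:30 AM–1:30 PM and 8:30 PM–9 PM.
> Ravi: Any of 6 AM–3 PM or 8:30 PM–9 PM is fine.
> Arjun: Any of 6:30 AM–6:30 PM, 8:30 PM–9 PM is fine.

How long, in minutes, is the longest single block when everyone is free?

240

Oona ∩ Hamid: 07:30-13:30.
Oona ∩ Hamid ∩ Maria: 09:30-13:30.
Oona ∩ Hamid ∩ Maria ∩ Zubin: 09:30-13:30.
Oona ∩ Hamid ∩ Maria ∩ Zubin ∩ Ravi: 09:30-13:30.
Oona ∩ Hamid ∩ Maria ∩ Zubin ∩ Ravi ∩ Arjun: 09:30-13:30.
The longest is 09:30-13:30 at 240 minutes.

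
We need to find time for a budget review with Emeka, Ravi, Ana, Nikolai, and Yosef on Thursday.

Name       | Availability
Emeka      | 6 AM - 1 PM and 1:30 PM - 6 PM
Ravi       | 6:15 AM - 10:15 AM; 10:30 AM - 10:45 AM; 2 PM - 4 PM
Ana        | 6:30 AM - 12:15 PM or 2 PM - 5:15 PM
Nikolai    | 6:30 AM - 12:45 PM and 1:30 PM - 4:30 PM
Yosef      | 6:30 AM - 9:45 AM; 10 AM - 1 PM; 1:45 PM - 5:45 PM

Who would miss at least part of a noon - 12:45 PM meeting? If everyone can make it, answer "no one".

Ana, Ravi

Emeka: free for 12:00-12:45. Ravi: not fully free for 12:00-12:45. Ana: not fully free for 12:00-12:45. Nikolai: free for 12:00-12:45. Yosef: free for 12:00-12:45.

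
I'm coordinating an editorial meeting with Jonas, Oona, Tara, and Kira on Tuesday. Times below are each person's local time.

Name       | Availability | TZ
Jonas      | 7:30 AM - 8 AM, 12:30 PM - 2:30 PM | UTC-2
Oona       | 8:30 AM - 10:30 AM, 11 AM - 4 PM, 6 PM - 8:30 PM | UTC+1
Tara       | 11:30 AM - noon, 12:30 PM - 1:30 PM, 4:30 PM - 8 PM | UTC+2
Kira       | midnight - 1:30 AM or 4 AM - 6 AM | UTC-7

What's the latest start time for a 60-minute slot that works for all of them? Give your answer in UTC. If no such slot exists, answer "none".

Jonas in UTC: 09:30-10:00, 14:30-16:30 (add 2h to convert from UTC-2).
Oona in UTC: 07:30-09:30, 10:00-15:00, 17:00-19:30 (subtract 1h to convert from UTC+1).
Tara in UTC: 09:30-10:00, 10:30-11:30, 14:30-18:00 (subtract 2h to convert from UTC+2).
Kira in UTC: 07:00-08:30, 11:00-13:00 (add 7h to convert from UTC-7).
Jonas ∩ Oona: 14:30-15:00.
Jonas ∩ Oona ∩ Tara: 14:30-15:00.
Jonas ∩ Oona ∩ Tara ∩ Kira: ∅.
There is no time when everyone is free.
No common window is at least 60 minutes long.

none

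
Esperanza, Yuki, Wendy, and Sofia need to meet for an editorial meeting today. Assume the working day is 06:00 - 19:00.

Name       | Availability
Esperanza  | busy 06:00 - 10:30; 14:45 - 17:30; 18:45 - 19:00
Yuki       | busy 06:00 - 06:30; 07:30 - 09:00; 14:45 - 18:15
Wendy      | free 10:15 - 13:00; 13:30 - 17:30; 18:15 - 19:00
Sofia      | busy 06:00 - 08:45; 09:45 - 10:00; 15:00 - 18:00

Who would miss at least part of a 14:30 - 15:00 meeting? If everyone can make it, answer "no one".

Esperanza, Yuki

Esperanza free: 10:30-14:45, 17:30-18:45 (invert busy blocks within the working day).
Yuki free: 06:30-07:30, 09:00-14:45, 18:15-19:00 (invert busy blocks within the working day).
Wendy free: 10:15-13:00, 13:30-17:30, 18:15-19:00.
Sofia free: 08:45-09:45, 10:00-15:00, 18:00-19:00 (invert busy blocks within the working day).
Esperanza: not fully free for 14:30-15:00. Yuki: not fully free for 14:30-15:00. Wendy: free for 14:30-15:00. Sofia: free for 14:30-15:00.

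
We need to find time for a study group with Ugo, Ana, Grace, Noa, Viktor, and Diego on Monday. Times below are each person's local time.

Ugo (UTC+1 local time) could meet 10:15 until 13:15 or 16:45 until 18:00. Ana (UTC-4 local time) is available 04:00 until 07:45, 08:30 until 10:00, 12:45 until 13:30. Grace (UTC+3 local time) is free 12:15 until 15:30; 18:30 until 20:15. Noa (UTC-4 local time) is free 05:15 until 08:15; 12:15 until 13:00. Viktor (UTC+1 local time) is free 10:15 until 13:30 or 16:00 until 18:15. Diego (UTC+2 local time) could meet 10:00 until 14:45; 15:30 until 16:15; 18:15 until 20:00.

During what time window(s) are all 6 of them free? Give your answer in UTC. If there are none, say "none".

09:15-11:45, 16:45-17:00

Ugo in UTC: 09:15-12:15, 15:45-17:00 (subtract 1h to convert from UTC+1).
Ana in UTC: 08:00-11:45, 12:30-14:00, 16:45-17:30 (add 4h to convert from UTC-4).
Grace in UTC: 09:15-12:30, 15:30-17:15 (subtract 3h to convert from UTC+3).
Noa in UTC: 09:15-12:15, 16:15-17:00 (add 4h to convert from UTC-4).
Viktor in UTC: 09:15-12:30, 15:00-17:15 (subtract 1h to convert from UTC+1).
Diego in UTC: 08:00-12:45, 13:30-14:15, 16:15-18:00 (subtract 2h to convert from UTC+2).
Ugo ∩ Ana: 09:15-11:45, 16:45-17:00.
Ugo ∩ Ana ∩ Grace: 09:15-11:45, 16:45-17:00.
Ugo ∩ Ana ∩ Grace ∩ Noa: 09:15-11:45, 16:45-17:00.
Ugo ∩ Ana ∩ Grace ∩ Noa ∩ Viktor: 09:15-11:45, 16:45-17:00.
Ugo ∩ Ana ∩ Grace ∩ Noa ∩ Viktor ∩ Diego: 09:15-11:45, 16:45-17:00.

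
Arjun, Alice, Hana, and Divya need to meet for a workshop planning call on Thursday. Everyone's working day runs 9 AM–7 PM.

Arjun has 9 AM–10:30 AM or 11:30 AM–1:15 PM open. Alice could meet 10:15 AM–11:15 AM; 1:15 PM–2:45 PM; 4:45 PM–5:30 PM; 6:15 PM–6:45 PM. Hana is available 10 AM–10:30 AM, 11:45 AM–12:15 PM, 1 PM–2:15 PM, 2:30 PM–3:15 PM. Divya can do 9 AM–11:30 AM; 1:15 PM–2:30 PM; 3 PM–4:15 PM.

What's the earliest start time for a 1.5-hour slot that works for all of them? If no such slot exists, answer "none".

Arjun ∩ Alice: 10:15-10:30.
Arjun ∩ Alice ∩ Hana: 10:15-10:30.
Arjun ∩ Alice ∩ Hana ∩ Divya: 10:15-10:30.
Those are the intersection windows.
No common window is at least 90 minutes long.

none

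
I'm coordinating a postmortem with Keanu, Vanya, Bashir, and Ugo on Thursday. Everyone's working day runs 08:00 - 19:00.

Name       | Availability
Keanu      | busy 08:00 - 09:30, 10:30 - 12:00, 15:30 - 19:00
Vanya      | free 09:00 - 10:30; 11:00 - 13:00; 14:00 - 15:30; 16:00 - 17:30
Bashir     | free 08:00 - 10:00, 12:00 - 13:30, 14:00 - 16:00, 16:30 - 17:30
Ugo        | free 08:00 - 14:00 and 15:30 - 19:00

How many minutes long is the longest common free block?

60

Keanu free: 09:30-10:30, 12:00-15:30 (invert busy blocks within the working day).
Vanya free: 09:00-10:30, 11:00-13:00, 14:00-15:30, 16:00-17:30.
Bashir free: 08:00-10:00, 12:00-13:30, 14:00-16:00, 16:30-17:30.
Ugo free: 08:00-14:00, 15:30-19:00.
Keanu ∩ Vanya: 09:30-10:30, 12:00-13:00, 14:00-15:30.
Keanu ∩ Vanya ∩ Bashir: 09:30-10:00, 12:00-13:00, 14:00-15:30.
Keanu ∩ Vanya ∩ Bashir ∩ Ugo: 09:30-10:00, 12:00-13:00.
The longest is 12:00-13:00 at 60 minutes.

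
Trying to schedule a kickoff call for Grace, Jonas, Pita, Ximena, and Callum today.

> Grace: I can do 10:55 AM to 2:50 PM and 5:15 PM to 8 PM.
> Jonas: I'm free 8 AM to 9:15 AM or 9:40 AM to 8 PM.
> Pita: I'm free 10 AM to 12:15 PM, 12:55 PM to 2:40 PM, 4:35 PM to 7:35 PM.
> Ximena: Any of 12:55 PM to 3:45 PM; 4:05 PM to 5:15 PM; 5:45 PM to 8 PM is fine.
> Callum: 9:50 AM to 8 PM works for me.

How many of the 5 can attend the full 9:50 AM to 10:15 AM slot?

2

Jonas and Callum can make the full 09:50-10:15 slot — that's 2.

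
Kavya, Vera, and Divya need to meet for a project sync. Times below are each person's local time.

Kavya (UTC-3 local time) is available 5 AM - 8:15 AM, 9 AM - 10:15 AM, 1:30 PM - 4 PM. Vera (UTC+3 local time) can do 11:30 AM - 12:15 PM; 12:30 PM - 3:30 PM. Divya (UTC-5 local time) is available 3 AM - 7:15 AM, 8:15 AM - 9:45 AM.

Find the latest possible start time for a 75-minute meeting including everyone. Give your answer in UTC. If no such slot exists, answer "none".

10:00

Kavya in UTC: 08:00-11:15, 12:00-13:15, 16:30-19:00 (add 3h to convert from UTC-3).
Vera in UTC: 08:30-09:15, 09:30-12:30 (subtract 3h to convert from UTC+3).
Divya in UTC: 08:00-12:15, 13:15-14:45 (add 5h to convert from UTC-5).
Kavya ∩ Vera: 08:30-09:15, 09:30-11:15, 12:00-12:30.
Kavya ∩ Vera ∩ Divya: 08:30-09:15, 09:30-11:15, 12:00-12:15.
The last common window of at least 75 minutes is 09:30-11:15; a 75-minute meeting can start as late as 10:00 and still end by 11:15.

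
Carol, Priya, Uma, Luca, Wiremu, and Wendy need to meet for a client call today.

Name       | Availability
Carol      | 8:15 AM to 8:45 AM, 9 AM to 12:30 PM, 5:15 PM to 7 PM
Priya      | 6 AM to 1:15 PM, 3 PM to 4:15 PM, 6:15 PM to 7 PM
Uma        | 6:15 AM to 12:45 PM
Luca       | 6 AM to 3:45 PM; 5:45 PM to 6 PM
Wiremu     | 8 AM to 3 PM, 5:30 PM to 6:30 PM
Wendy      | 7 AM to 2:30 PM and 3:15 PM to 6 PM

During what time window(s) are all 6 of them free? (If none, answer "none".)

08:15-08:45, 09:00-12:30

Carol ∩ Priya: 08:15-08:45, 09:00-12:30, 18:15-19:00.
Carol ∩ Priya ∩ Uma: 08:15-08:45, 09:00-12:30.
Carol ∩ Priya ∩ Uma ∩ Luca: 08:15-08:45, 09:00-12:30.
Carol ∩ Priya ∩ Uma ∩ Luca ∩ Wiremu: 08:15-08:45, 09:00-12:30.
Carol ∩ Priya ∩ Uma ∩ Luca ∩ Wiremu ∩ Wendy: 08:15-08:45, 09:00-12:30.
So the common availability across everyone is 08:15-08:45, 09:00-12:30.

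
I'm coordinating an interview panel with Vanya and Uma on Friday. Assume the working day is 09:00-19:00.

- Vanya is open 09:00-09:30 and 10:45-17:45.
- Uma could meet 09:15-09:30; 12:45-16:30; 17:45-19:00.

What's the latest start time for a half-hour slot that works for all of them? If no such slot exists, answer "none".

Vanya ∩ Uma: 09:15-09:30, 12:45-16:30.
Those are the intersection windows.
The last common window of at least 30 minutes is 12:45-16:30; a 30-minute meeting can start as late as 16:00 and still end by 16:30.

16:00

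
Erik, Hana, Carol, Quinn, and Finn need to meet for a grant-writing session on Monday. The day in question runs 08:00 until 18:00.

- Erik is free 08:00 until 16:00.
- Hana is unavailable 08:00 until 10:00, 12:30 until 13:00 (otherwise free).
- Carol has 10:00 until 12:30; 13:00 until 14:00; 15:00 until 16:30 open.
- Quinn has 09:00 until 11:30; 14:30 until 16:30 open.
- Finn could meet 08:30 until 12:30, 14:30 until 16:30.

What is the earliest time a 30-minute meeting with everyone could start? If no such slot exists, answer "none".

Erik free: 08:00-16:00.
Hana free: 10:00-12:30, 13:00-18:00 (invert busy blocks within the working day).
Carol free: 10:00-12:30, 13:00-14:00, 15:00-16:30.
Quinn free: 09:00-11:30, 14:30-16:30.
Finn free: 08:30-12:30, 14:30-16:30.
Erik ∩ Hana: 10:00-12:30, 13:00-16:00.
Erik ∩ Hana ∩ Carol: 10:00-12:30, 13:00-14:00, 15:00-16:00.
Erik ∩ Hana ∩ Carol ∩ Quinn: 10:00-11:30, 15:00-16:00.
Erik ∩ Hana ∩ Carol ∩ Quinn ∩ Finn: 10:00-11:30, 15:00-16:00.
The first common window of at least 30 minutes is 10:00-11:30, so the earliest start is 10:00.

10:00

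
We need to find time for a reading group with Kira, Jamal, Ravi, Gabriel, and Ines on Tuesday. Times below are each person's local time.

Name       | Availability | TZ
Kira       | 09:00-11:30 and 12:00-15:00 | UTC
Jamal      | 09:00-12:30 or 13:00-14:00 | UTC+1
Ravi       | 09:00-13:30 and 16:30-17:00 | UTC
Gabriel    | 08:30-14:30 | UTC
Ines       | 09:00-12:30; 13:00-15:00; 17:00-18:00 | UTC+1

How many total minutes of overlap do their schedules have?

210

Kira in UTC: 09:00-11:30, 12:00-15:00.
Jamal in UTC: 08:00-11:30, 12:00-13:00 (subtract 1h to convert from UTC+1).
Ravi in UTC: 09:00-13:30, 16:30-17:00.
Gabriel in UTC: 08:30-14:30.
Ines in UTC: 08:00-11:30, 12:00-14:00, 16:00-17:00 (subtract 1h to convert from UTC+1).
Kira ∩ Jamal: 09:00-11:30, 12:00-13:00.
Kira ∩ Jamal ∩ Ravi: 09:00-11:30, 12:00-13:00.
Kira ∩ Jamal ∩ Ravi ∩ Gabriel: 09:00-11:30, 12:00-13:00.
Kira ∩ Jamal ∩ Ravi ∩ Gabriel ∩ Ines: 09:00-11:30, 12:00-13:00.
So the common availability across everyone is 09:00-11:30, 12:00-13:00.
Summing the common windows: 150 + 60 = 210 minutes.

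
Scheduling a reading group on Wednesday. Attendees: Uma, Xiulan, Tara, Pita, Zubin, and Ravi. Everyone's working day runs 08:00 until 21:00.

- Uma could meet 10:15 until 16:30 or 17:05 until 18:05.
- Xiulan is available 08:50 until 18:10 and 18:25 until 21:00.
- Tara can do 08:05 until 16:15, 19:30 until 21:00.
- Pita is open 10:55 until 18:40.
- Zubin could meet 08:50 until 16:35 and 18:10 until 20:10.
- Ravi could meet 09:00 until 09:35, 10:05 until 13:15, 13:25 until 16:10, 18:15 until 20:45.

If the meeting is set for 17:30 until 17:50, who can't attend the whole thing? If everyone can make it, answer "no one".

Ravi, Tara, Zubin

Uma: free for 17:30-17:50. Xiulan: free for 17:30-17:50. Tara: not fully free for 17:30-17:50. Pita: free for 17:30-17:50. Zubin: not fully free for 17:30-17:50. Ravi: not fully free for 17:30-17:50.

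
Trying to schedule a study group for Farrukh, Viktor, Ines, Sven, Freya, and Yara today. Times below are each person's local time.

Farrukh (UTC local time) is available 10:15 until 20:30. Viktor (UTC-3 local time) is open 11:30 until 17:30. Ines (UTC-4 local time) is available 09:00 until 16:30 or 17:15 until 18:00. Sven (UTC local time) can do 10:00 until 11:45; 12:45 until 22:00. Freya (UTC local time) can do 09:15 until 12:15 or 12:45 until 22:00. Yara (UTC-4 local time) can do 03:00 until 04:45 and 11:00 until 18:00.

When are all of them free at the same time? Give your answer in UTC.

Farrukh in UTC: 10:15-20:30.
Viktor in UTC: 14:30-20:30 (add 3h to convert from UTC-3).
Ines in UTC: 13:00-20:30, 21:15-22:00 (add 4h to convert from UTC-4).
Sven in UTC: 10:00-11:45, 12:45-22:00.
Freya in UTC: 09:15-12:15, 12:45-22:00.
Yara in UTC: 07:00-08:45, 15:00-22:00 (add 4h to convert from UTC-4).
Farrukh ∩ Viktor: 14:30-20:30.
Farrukh ∩ Viktor ∩ Ines: 14:30-20:30.
Farrukh ∩ Viktor ∩ Ines ∩ Sven: 14:30-20:30.
Farrukh ∩ Viktor ∩ Ines ∩ Sven ∩ Freya: 14:30-20:30.
Farrukh ∩ Viktor ∩ Ines ∩ Sven ∩ Freya ∩ Yara: 15:00-20:30.

15:00-20:30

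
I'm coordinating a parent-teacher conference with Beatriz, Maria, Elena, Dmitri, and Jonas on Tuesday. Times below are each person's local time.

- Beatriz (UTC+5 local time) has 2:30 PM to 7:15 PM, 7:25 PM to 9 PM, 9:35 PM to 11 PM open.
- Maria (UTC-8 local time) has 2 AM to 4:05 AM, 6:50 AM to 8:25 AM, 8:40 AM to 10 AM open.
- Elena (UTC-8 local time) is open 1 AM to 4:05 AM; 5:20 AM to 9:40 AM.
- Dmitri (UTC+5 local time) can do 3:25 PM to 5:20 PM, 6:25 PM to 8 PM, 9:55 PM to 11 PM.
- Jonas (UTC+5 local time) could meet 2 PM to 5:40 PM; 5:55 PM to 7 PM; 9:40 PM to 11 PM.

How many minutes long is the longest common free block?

Beatriz in UTC: 09:30-14:15, 14:25-16:00, 16:35-18:00 (subtract 5h to convert from UTC+5).
Maria in UTC: 10:00-12:05, 14:50-16:25, 16:40-18:00 (add 8h to convert from UTC-8).
Elena in UTC: 09:00-12:05, 13:20-17:40 (add 8h to convert from UTC-8).
Dmitri in UTC: 10:25-12:20, 13:25-15:00, 16:55-18:00 (subtract 5h to convert from UTC+5).
Jonas in UTC: 09:00-12:40, 12:55-14:00, 16:40-18:00 (subtract 5h to convert from UTC+5).
Beatriz ∩ Maria: 10:00-12:05, 14:50-16:00, 16:40-18:00.
Beatriz ∩ Maria ∩ Elena: 10:00-12:05, 14:50-16:00, 16:40-17:40.
Beatriz ∩ Maria ∩ Elena ∩ Dmitri: 10:25-12:05, 14:50-15:00, 16:55-17:40.
Beatriz ∩ Maria ∩ Elena ∩ Dmitri ∩ Jonas: 10:25-12:05, 16:55-17:40.
The longest is 10:25-12:05 at 100 minutes.

100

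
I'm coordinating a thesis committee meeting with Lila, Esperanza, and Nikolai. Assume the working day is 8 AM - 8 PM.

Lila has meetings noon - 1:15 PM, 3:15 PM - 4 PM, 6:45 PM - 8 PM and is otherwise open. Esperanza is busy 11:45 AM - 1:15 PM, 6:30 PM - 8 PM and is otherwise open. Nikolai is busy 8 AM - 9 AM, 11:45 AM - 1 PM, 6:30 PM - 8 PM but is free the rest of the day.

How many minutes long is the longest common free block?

Lila free: 08:00-12:00, 13:15-15:15, 16:00-18:45 (invert busy blocks within the working day).
Esperanza free: 08:00-11:45, 13:15-18:30 (invert busy blocks within the working day).
Nikolai free: 09:00-11:45, 13:00-18:30 (invert busy blocks within the working day).
Lila ∩ Esperanza: 08:00-11:45, 13:15-15:15, 16:00-18:30.
Lila ∩ Esperanza ∩ Nikolai: 09:00-11:45, 13:15-15:15, 16:00-18:30.
So the common availability across everyone is 09:00-11:45, 13:15-15:15, 16:00-18:30.
The longest is 09:00-11:45 at 165 minutes.

165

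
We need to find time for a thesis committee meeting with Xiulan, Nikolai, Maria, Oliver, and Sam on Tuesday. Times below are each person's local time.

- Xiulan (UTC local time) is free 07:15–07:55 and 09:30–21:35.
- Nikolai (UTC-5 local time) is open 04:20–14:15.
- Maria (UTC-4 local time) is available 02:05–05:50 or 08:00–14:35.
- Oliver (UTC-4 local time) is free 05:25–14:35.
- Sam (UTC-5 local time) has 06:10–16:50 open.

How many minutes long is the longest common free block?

395

Xiulan in UTC: 07:15-07:55, 09:30-21:35.
Nikolai in UTC: 09:20-19:15 (add 5h to convert from UTC-5).
Maria in UTC: 06:05-09:50, 12:00-18:35 (add 4h to convert from UTC-4).
Oliver in UTC: 09:25-18:35 (add 4h to convert from UTC-4).
Sam in UTC: 11:10-21:50 (add 5h to convert from UTC-5).
Xiulan ∩ Nikolai: 09:30-19:15.
Xiulan ∩ Nikolai ∩ Maria: 09:30-09:50, 12:00-18:35.
Xiulan ∩ Nikolai ∩ Maria ∩ Oliver: 09:30-09:50, 12:00-18:35.
Xiulan ∩ Nikolai ∩ Maria ∩ Oliver ∩ Sam: 12:00-18:35.
The longest is 12:00-18:35 at 395 minutes.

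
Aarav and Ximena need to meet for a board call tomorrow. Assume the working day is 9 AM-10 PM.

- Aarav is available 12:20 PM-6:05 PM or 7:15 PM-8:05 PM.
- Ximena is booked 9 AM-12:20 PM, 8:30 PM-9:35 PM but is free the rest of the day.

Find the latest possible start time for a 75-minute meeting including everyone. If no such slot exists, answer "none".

16:50

Aarav free: 12:20-18:05, 19:15-20:05.
Ximena free: 12:20-20:30, 21:35-22:00 (invert busy blocks within the working day).
Aarav ∩ Ximena: 12:20-18:05, 19:15-20:05.
So the common availability across everyone is 12:20-18:05, 19:15-20:05.
The last common window of at least 75 minutes is 12:20-18:05; a 75-minute meeting can start as late as 16:50 and still end by 18:05.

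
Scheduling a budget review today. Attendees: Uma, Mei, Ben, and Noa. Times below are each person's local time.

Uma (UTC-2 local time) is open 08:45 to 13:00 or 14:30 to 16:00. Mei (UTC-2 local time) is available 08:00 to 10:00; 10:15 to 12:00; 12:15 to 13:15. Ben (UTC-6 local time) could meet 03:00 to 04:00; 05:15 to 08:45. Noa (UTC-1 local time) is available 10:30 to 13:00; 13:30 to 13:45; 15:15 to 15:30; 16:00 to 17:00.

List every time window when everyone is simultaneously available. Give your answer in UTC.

11:30-12:00, 12:15-14:00, 14:30-14:45

Uma in UTC: 10:45-15:00, 16:30-18:00 (add 2h to convert from UTC-2).
Mei in UTC: 10:00-12:00, 12:15-14:00, 14:15-15:15 (add 2h to convert from UTC-2).
Ben in UTC: 09:00-10:00, 11:15-14:45 (add 6h to convert from UTC-6).
Noa in UTC: 11:30-14:00, 14:30-14:45, 16:15-16:30, 17:00-18:00 (add 1h to convert from UTC-1).
Uma ∩ Mei: 10:45-12:00, 12:15-14:00, 14:15-15:00.
Uma ∩ Mei ∩ Ben: 11:15-12:00, 12:15-14:00, 14:15-14:45.
Uma ∩ Mei ∩ Ben ∩ Noa: 11:30-12:00, 12:15-14:00, 14:30-14:45.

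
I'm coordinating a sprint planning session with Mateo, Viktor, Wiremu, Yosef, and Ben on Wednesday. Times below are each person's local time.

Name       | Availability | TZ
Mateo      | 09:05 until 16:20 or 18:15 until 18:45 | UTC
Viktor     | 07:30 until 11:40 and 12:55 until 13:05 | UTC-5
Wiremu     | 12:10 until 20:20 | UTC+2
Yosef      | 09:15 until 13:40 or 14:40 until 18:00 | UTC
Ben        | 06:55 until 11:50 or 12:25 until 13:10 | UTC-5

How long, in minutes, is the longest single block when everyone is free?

100

Mateo in UTC: 09:05-16:20, 18:15-18:45.
Viktor in UTC: 12:30-16:40, 17:55-18:05 (add 5h to convert from UTC-5).
Wiremu in UTC: 10:10-18:20 (subtract 2h to convert from UTC+2).
Yosef in UTC: 09:15-13:40, 14:40-18:00.
Ben in UTC: 11:55-16:50, 17:25-18:10 (add 5h to convert from UTC-5).
Mateo ∩ Viktor: 12:30-16:20.
Mateo ∩ Viktor ∩ Wiremu: 12:30-16:20.
Mateo ∩ Viktor ∩ Wiremu ∩ Yosef: 12:30-13:40, 14:40-16:20.
Mateo ∩ Viktor ∩ Wiremu ∩ Yosef ∩ Ben: 12:30-13:40, 14:40-16:20.
The longest is 14:40-16:20 at 100 minutes.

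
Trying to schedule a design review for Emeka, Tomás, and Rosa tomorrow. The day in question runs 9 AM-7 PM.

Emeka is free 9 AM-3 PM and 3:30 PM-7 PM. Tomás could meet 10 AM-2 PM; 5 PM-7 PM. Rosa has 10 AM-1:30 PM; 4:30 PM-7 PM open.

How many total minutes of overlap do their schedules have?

Emeka ∩ Tomás: 10:00-14:00, 17:00-19:00.
Emeka ∩ Tomás ∩ Rosa: 10:00-13:30, 17:00-19:00.
Summing the common windows: 210 + 120 = 330 minutes.

330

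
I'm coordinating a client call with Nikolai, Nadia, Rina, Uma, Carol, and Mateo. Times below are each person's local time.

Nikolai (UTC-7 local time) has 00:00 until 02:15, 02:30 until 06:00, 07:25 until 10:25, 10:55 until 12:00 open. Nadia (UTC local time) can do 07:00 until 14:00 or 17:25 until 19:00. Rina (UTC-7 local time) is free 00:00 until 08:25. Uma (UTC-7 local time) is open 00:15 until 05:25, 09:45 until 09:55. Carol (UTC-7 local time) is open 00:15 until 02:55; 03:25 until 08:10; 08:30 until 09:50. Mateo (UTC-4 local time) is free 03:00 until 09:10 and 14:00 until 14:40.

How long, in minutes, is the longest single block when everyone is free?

120

Nikolai in UTC: 07:00-09:15, 09:30-13:00, 14:25-17:25, 17:55-19:00 (add 7h to convert from UTC-7).
Nadia in UTC: 07:00-14:00, 17:25-19:00.
Rina in UTC: 07:00-15:25 (add 7h to convert from UTC-7).
Uma in UTC: 07:15-12:25, 16:45-16:55 (add 7h to convert from UTC-7).
Carol in UTC: 07:15-09:55, 10:25-15:10, 15:30-16:50 (add 7h to convert from UTC-7).
Mateo in UTC: 07:00-13:10, 18:00-18:40 (add 4h to convert from UTC-4).
Nikolai ∩ Nadia: 07:00-09:15, 09:30-13:00, 17:55-19:00.
Nikolai ∩ Nadia ∩ Rina: 07:00-09:15, 09:30-13:00.
Nikolai ∩ Nadia ∩ Rina ∩ Uma: 07:15-09:15, 09:30-12:25.
Nikolai ∩ Nadia ∩ Rina ∩ Uma ∩ Carol: 07:15-09:15, 09:30-09:55, 10:25-12:25.
Nikolai ∩ Nadia ∩ Rina ∩ Uma ∩ Carol ∩ Mateo: 07:15-09:15, 09:30-09:55, 10:25-12:25.
So the common availability across everyone is 07:15-09:15, 09:30-09:55, 10:25-12:25.
The longest is 07:15-09:15 at 120 minutes.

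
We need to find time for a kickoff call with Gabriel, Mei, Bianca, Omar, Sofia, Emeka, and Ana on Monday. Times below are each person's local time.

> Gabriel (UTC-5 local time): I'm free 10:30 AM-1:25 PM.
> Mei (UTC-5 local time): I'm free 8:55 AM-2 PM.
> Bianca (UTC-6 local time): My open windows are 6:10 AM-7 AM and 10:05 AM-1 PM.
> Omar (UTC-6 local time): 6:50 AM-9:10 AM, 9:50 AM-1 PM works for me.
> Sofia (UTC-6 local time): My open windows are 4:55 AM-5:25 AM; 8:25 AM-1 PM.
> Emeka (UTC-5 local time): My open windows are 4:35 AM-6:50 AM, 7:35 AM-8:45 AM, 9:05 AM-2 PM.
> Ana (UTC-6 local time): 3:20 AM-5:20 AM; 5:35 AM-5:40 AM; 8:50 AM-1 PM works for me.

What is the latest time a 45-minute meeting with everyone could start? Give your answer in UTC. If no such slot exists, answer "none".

Gabriel in UTC: 15:30-18:25 (add 5h to convert from UTC-5).
Mei in UTC: 13:55-19:00 (add 5h to convert from UTC-5).
Bianca in UTC: 12:10-13:00, 16:05-19:00 (add 6h to convert from UTC-6).
Omar in UTC: 12:50-15:10, 15:50-19:00 (add 6h to convert from UTC-6).
Sofia in UTC: 10:55-11:25, 14:25-19:00 (add 6h to convert from UTC-6).
Emeka in UTC: 09:35-11:50, 12:35-13:45, 14:05-19:00 (add 5h to convert from UTC-5).
Ana in UTC: 09:20-11:20, 11:35-11:40, 14:50-19:00 (add 6h to convert from UTC-6).
Gabriel ∩ Mei: 15:30-18:25.
Gabriel ∩ Mei ∩ Bianca: 16:05-18:25.
Gabriel ∩ Mei ∩ Bianca ∩ Omar: 16:05-18:25.
Gabriel ∩ Mei ∩ Bianca ∩ Omar ∩ Sofia: 16:05-18:25.
Gabriel ∩ Mei ∩ Bianca ∩ Omar ∩ Sofia ∩ Emeka: 16:05-18:25.
Gabriel ∩ Mei ∩ Bianca ∩ Omar ∩ Sofia ∩ Emeka ∩ Ana: 16:05-18:25.
The last common window of at least 45 minutes is 16:05-18:25; a 45-minute meeting can start as late as 17:40 and still end by 18:25.

17:40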